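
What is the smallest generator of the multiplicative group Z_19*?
g = 2. For each prime q|18: 2^{9}≡18, 2^{6}≡7, none ≡ 1, so ord_19(2) = 18 and 2 is a primitive root.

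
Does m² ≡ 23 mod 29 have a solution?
By Euler's criterion: 23^{14} ≡ 1 mod 29. Since this equals 1, 23 is a QR.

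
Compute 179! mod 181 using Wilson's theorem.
(180)! = (179)! × (180) ≡ -1 mod 181. So (179)! ≡ -1 × (180)^(-1) ≡ (-1)×(-1) = 1 mod 181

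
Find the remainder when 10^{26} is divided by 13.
By Fermat: 10^{12} ≡ 1 mod 13. 26 = 2×12 + 2. So 10^{26} ≡ 10^{2} ≡ 9 mod 13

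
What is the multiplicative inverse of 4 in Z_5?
Since 5 is prime, by Fermat 4^(-1) ≡ 4^{3} ≡ 4 mod 5. Verify: 4 × 4 = 16 ≡ 1 mod 5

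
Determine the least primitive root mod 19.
g = 2. Powers: [2, 4, 8, 16, 13, 7, 14, 9, ...] generates all 18 non-zero residues.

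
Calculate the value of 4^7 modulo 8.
By repeated squaring (mod 8): 4^{1}≡4, 4^{2}≡0, 4^{4}≡0. Then 4^{7} = 4^{4+2+1} ≡ 0 × 0 × 4 ≡ 0 (mod 8)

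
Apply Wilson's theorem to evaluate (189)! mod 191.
(190)! = (189)! × (190) ≡ -1 (mod 191). So (189)! ≡ -1 × (190)^(-1) ≡ (-1)×(-1) = 1 (mod 191)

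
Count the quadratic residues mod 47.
Exactly half the non-zero residues mod a prime are QRs: (47-1)/2 = 23.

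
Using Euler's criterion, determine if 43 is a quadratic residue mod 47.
By Euler's criterion: 43^{23} ≡ 46 mod 47. Since this equals -1 (≡ 46), 43 is not a QR.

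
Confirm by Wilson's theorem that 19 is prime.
(18)! mod 19 = 18. Since this equals -1 mod 19, Wilson confirms 19 is prime.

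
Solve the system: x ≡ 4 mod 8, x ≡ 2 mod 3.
M = 8 × 3 = 24. M₁ = 3, y₁ ≡ 3 mod 8. M₂ = 8, y₂ ≡ 2 mod 3. x = 4×3×3 + 2×8×2 ≡ 20 mod 24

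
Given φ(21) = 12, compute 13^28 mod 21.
By Euler: 13^{12} ≡ 1 (mod 21) since gcd(13, 21) = 1. 28 = 2×12 + 4. So 13^{28} ≡ 13^{4} ≡ 1 (mod 21)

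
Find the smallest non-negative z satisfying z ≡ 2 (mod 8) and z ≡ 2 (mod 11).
M = 8 × 11 = 88. M₁ = 11, y₁ ≡ 3 (mod 8). M₂ = 8, y₂ ≡ 7 (mod 11). z = 2×11×3 + 2×8×7 ≡ 2 (mod 88)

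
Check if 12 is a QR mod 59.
By Euler's criterion: 12^{29} ≡ 1 mod 59. Since this equals 1, 12 is a QR.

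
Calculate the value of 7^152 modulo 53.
Using Fermat: 7^{52} ≡ 1 (mod 53). 152 ≡ 48 (mod 52). So 7^{152} ≡ 7^{48} ≡ 10 (mod 53)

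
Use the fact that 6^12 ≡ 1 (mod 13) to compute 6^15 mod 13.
By Fermat: 6^{12} ≡ 1 (mod 13). So 6^{15} = 6^{12} · 6^{3} ≡ 6^{3} ≡ 8 (mod 13)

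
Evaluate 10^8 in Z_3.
Using Fermat: 10^{2} ≡ 1 mod 3. 8 ≡ 0 mod 2. So 10^{8} ≡ 10^{0} ≡ 1 mod 3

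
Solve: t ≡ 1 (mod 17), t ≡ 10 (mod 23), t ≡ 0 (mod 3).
M = 17 × 23 × 3 = 1173. M₁ = 69, y₁ ≡ 1 (mod 17). M₂ = 51, y₂ ≡ 14 (mod 23). M₃ = 391, y₃ ≡ 1 (mod 3). t = 1×69×1 + 10×51×14 + 0×391×1 ≡ 171 (mod 1173)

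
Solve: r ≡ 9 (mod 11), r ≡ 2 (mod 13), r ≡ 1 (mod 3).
M = 11 × 13 × 3 = 429. M₁ = 39, y₁ ≡ 2 (mod 11). M₂ = 33, y₂ ≡ 2 (mod 13). M₃ = 143, y₃ ≡ 2 (mod 3). r = 9×39×2 + 2×33×2 + 1×143×2 ≡ 262 (mod 429)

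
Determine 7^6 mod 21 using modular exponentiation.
By repeated squaring (mod 21): 7^{1}≡7, 7^{2}≡7, 7^{4}≡7. Then 7^{6} = 7^{4+2} ≡ 7 × 7 ≡ 7 (mod 21)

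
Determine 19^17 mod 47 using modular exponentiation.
By repeated squaring mod 47: 19^{1}≡19, 19^{2}≡32, 19^{4}≡37, 19^{8}≡6, 19^{16}≡36. Then 19^{17} = 19^{16+1} ≡ 36 × 19 ≡ 26 mod 47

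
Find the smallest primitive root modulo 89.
g = 3. For each prime q|88: 3^{44}≡88, 3^{8}≡64, none ≡ 1, so ord_89(3) = 88 and 3 is a primitive root.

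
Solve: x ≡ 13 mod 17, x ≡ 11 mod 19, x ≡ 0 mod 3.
M = 17 × 19 × 3 = 969. M₁ = 57, y₁ ≡ 3 mod 17. M₂ = 51, y₂ ≡ 3 mod 19. M₃ = 323, y₃ ≡ 2 mod 3. x = 13×57×3 + 11×51×3 + 0×323×2 ≡ 30 mod 969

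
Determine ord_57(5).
Powers of 5 mod 57: 5^1≡5, 5^2≡25, 5^3≡11, 5^4≡55, 5^5≡47, 5^6≡7, 5^7≡35, 5^8≡4, 5^9≡20, 5^10≡43, 5^11≡44, 5^12≡49, 5^13≡17, 5^14≡28, 5^15≡26, 5^16≡16, 5^17≡23, 5^18≡1. Order = 18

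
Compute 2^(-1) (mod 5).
Since 5 is prime, by Fermat 2^(-1) ≡ 2^{3} ≡ 3 (mod 5). Verify: 2 × 3 = 6 ≡ 1 (mod 5)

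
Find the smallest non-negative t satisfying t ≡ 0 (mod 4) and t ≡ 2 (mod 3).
M = 4 × 3 = 12. M₁ = 3, y₁ ≡ 3 (mod 4). M₂ = 4, y₂ ≡ 1 (mod 3). t = 0×3×3 + 2×4×1 ≡ 8 (mod 12)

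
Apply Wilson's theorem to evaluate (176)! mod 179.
(178)! = (176)! × (177) × (178) ≡ -1 mod 179. So (176)! ≡ -1 × [(178)(177)]^(-1) ≡ 89 mod 179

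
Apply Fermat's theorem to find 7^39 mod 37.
By Fermat: 7^{36} ≡ 1 mod 37. So 7^{39} = 7^{36} · 7^{3} ≡ 7^{3} ≡ 10 mod 37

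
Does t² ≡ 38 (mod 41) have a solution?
By Euler's criterion: 38^{20} ≡ 40 (mod 41). Since this equals -1 (≡ 40), 38 is not a QR.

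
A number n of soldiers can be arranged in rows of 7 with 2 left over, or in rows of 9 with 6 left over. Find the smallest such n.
M = 7 × 9 = 63. M₁ = 9, y₁ ≡ 4 mod 7. M₂ = 7, y₂ ≡ 4 mod 9. n = 2×9×4 + 6×7×4 ≡ 51 mod 63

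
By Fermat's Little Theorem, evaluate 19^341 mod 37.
By Fermat: 19^{36} ≡ 1 (mod 37). 341 ≡ 17 (mod 36). So 19^{341} ≡ 19^{17} ≡ 35 (mod 37)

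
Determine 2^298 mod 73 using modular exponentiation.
Using Fermat: 2^{72} ≡ 1 mod 73. 298 ≡ 10 mod 72. So 2^{298} ≡ 2^{10} ≡ 2 mod 73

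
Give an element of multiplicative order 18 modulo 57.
2 has order 18 mod 57 since 2^{18} ≡ 1 mod 57 and no smaller power works.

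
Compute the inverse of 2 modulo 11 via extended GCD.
Extended GCD: 2(-5) + 11(1) = 1. So 2^(-1) ≡ -5 ≡ 6 (mod 11). Verify: 2 × 6 = 12 ≡ 1 (mod 11)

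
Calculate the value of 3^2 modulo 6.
3^{2} = 9 ≡ 3 mod 6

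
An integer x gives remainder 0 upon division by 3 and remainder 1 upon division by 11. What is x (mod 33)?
M = 3 × 11 = 33. M₁ = 11, y₁ ≡ 2 (mod 3). M₂ = 3, y₂ ≡ 4 (mod 11). x = 0×11×2 + 1×3×4 ≡ 12 (mod 33)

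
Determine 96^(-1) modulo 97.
Since 97 is prime, by Fermat 96^(-1) ≡ 96^{95} ≡ 96 mod 97. Verify: 96 × 96 = 9216 ≡ 1 mod 97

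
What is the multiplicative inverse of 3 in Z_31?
Since 31 is prime, by Fermat 3^(-1) ≡ 3^{29} ≡ 21 mod 31. Verify: 3 × 21 = 63 ≡ 1 mod 31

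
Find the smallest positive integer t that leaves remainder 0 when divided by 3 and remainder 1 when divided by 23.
M = 3 × 23 = 69. M₁ = 23, y₁ ≡ 2 mod 3. M₂ = 3, y₂ ≡ 8 mod 23. t = 0×23×2 + 1×3×8 ≡ 24 mod 69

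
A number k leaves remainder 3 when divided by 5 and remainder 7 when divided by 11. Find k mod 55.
M = 5 × 11 = 55. M₁ = 11, y₁ ≡ 1 mod 5. M₂ = 5, y₂ ≡ 9 mod 11. k = 3×11×1 + 7×5×9 ≡ 18 mod 55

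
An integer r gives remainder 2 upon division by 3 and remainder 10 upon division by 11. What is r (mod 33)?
M = 3 × 11 = 33. M₁ = 11, y₁ ≡ 2 (mod 3). M₂ = 3, y₂ ≡ 4 (mod 11). r = 2×11×2 + 10×3×4 ≡ 32 (mod 33)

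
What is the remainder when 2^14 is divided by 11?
Using Fermat: 2^{10} ≡ 1 mod 11. 14 ≡ 4 mod 10. So 2^{14} ≡ 2^{4} ≡ 5 mod 11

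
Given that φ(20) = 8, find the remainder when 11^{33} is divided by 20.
By Euler: 11^{8} ≡ 1 (mod 20) since gcd(11, 20) = 1. 33 = 4×8 + 1. So 11^{33} ≡ 11^{1} ≡ 11 (mod 20)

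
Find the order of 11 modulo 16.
Powers of 11 mod 16: 11^1≡11, 11^2≡9, 11^3≡3, 11^4≡1. ord_16(11) = 4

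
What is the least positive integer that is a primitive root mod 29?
g = 2. For each prime q|28: 2^{14}≡28, 2^{4}≡16, none ≡ 1, so ord_29(2) = 28 and 2 is a primitive root.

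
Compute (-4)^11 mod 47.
By repeated squaring mod 47: (-4)^{1}≡43, (-4)^{2}≡16, (-4)^{4}≡21, (-4)^{8}≡18. Then (-4)^{11} = (-4)^{8+2+1} ≡ 18 × 16 × 43 ≡ 23 mod 47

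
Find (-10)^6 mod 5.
By repeated squaring mod 5: (-10)^{1}≡0, (-10)^{2}≡0, (-10)^{4}≡0. Then (-10)^{6} = (-10)^{4+2} ≡ 0 × 0 ≡ 0 mod 5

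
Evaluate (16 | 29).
(16/29) = 16^{14} mod 29 = 1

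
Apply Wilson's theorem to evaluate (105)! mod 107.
(106)! = (105)! × (106) ≡ -1 (mod 107). So (105)! ≡ -1 × (106)^(-1) ≡ (-1)×(-1) = 1 (mod 107)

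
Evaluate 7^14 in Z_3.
Using Fermat: 7^{2} ≡ 1 (mod 3). 14 ≡ 0 (mod 2). So 7^{14} ≡ 7^{0} ≡ 1 (mod 3)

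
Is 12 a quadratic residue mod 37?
By Euler's criterion: 12^{18} ≡ 1 (mod 37). Since this equals 1, 12 is a QR.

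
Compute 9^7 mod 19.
By repeated squaring mod 19: 9^{1}≡9, 9^{2}≡5, 9^{4}≡6. Then 9^{7} = 9^{4+2+1} ≡ 6 × 5 × 9 ≡ 4 mod 19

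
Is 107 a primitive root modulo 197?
107^{98} ≡ 1 (mod 197) and 98 < 196, so ord_197(107) = 98 ≠ 196 and 107 is not a primitive root.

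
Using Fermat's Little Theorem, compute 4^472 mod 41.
By Fermat: 4^{40} ≡ 1 (mod 41). 472 ≡ 32 (mod 40). So 4^{472} ≡ 4^{32} ≡ 16 (mod 41)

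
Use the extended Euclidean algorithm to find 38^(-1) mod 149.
Extended GCD: 38(51) + 149(-13) = 1. So 38^(-1) ≡ 51 (mod 149). Verify: 38 × 51 = 1938 ≡ 1 (mod 149)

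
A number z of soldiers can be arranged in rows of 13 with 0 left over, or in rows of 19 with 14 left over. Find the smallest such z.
M = 13 × 19 = 247. M₁ = 19, y₁ ≡ 11 (mod 13). M₂ = 13, y₂ ≡ 3 (mod 19). z = 0×19×11 + 14×13×3 ≡ 52 (mod 247)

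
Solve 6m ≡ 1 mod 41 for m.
Since 41 is prime, by Fermat 6^(-1) ≡ 6^{39} ≡ 7 mod 41. Verify: 6 × 7 = 42 ≡ 1 mod 41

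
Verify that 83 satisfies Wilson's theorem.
(82)! mod 83 = 82. Since this equals -1 (mod 83), Wilson confirms 83 is prime.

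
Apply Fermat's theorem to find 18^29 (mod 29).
By Fermat: 18^{28} ≡ 1 (mod 29). So 18^{29} = 18^{28} · 18^{1} ≡ 18^{1} ≡ 18 (mod 29)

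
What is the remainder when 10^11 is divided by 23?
By repeated squaring (mod 23): 10^{1}≡10, 10^{2}≡8, 10^{4}≡18, 10^{8}≡2. Then 10^{11} = 10^{8+2+1} ≡ 2 × 8 × 10 ≡ 22 (mod 23)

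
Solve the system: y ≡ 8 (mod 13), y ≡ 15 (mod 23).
M = 13 × 23 = 299. M₁ = 23, y₁ ≡ 4 (mod 13). M₂ = 13, y₂ ≡ 16 (mod 23). y = 8×23×4 + 15×13×16 ≡ 268 (mod 299)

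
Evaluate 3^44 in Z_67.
By repeated squaring mod 67: 3^{1}≡3, 3^{2}≡9, 3^{4}≡14, 3^{8}≡62, 3^{16}≡25, 3^{32}≡22. Then 3^{44} = 3^{32+8+4} ≡ 22 × 62 × 14 ≡ 1 mod 67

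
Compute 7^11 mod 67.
By repeated squaring (mod 67): 7^{1}≡7, 7^{2}≡49, 7^{4}≡56, 7^{8}≡54. Then 7^{11} = 7^{8+2+1} ≡ 54 × 49 × 7 ≡ 30 (mod 67)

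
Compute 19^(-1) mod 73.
Since 73 is prime, by Fermat 19^(-1) ≡ 19^{71} ≡ 50 mod 73. Verify: 19 × 50 = 950 ≡ 1 mod 73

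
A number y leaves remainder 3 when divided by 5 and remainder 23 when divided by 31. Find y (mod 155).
M = 5 × 31 = 155. M₁ = 31, y₁ ≡ 1 (mod 5). M₂ = 5, y₂ ≡ 25 (mod 31). y = 3×31×1 + 23×5×25 ≡ 23 (mod 155)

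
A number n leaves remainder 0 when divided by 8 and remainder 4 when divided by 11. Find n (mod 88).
M = 8 × 11 = 88. M₁ = 11, y₁ ≡ 3 (mod 8). M₂ = 8, y₂ ≡ 7 (mod 11). n = 0×11×3 + 4×8×7 ≡ 48 (mod 88)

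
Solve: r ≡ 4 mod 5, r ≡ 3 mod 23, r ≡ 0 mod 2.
M = 5 × 23 × 2 = 230. M₁ = 46, y₁ ≡ 1 mod 5. M₂ = 10, y₂ ≡ 7 mod 23. M₃ = 115, y₃ ≡ 1 mod 2. r = 4×46×1 + 3×10×7 + 0×115×1 ≡ 164 mod 230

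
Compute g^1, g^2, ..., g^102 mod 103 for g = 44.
44^1, 44^2, ..., 44^{102} mod 103: [44, 82, 3, 29, 40, 9, 87, 17, 27, 55, 51, 81, 62, 50, 37, 83, 47, 8, 43, 38, 24, 26, 11, 72, 78, 33, 10, 28, 99, 30, 84, 91, 90, 46, 67, 64, 35, 98, 89, 2, 88, 61, 6, 58, 80, 18, 71, 34, 54, 7, 102, 59, 21, 100, 74, 63, 94, 16, 86, 76, 48, 52, 22, 41, 53, 66, 20, 56, 95, 60, 65, 79, 77, 92, 31, 25, 70, 93, 75, 4, 73, 19, 12, 13, 57, 36, 39, 68, 5, 14, 101, 15, 42, 97, 45, 23, 85, 32, 69, 49, 96, 1]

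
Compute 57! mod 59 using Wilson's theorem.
(58)! = (57)! × (58) ≡ -1 mod 59. So (57)! ≡ -1 × (58)^(-1) ≡ (-1)×(-1) = 1 mod 59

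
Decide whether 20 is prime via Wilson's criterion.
(19)! mod 20 = 0. Since 0 ≢ -1 mod 20, 20 is not prime.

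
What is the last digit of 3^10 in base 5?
Using Fermat: 3^{4} ≡ 1 (mod 5). 10 ≡ 2 (mod 4). So 3^{10} ≡ 3^{2} ≡ 4 (mod 5)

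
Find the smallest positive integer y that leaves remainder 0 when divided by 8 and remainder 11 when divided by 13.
M = 8 × 13 = 104. M₁ = 13, y₁ ≡ 5 (mod 8). M₂ = 8, y₂ ≡ 5 (mod 13). y = 0×13×5 + 11×8×5 ≡ 24 (mod 104)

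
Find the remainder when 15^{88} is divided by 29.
By Fermat: 15^{28} ≡ 1 mod 29. 88 = 3×28 + 4. So 15^{88} ≡ 15^{4} ≡ 20 mod 29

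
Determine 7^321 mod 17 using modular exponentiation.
Using Fermat: 7^{16} ≡ 1 (mod 17). 321 ≡ 1 (mod 16). So 7^{321} ≡ 7^{1} ≡ 7 (mod 17)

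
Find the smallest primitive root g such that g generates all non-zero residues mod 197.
g = 2. For each prime q|196: 2^{98}≡196, 2^{28}≡104, none ≡ 1, so ord_197(2) = 196 and 2 is a primitive root.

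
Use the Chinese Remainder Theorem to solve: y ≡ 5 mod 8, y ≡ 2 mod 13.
M = 8 × 13 = 104. M₁ = 13, y₁ ≡ 5 mod 8. M₂ = 8, y₂ ≡ 5 mod 13. y = 5×13×5 + 2×8×5 ≡ 93 mod 104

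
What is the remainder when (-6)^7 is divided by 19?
By repeated squaring mod 19: (-6)^{1}≡13, (-6)^{2}≡17, (-6)^{4}≡4. Then (-6)^{7} = (-6)^{4+2+1} ≡ 4 × 17 × 13 ≡ 10 mod 19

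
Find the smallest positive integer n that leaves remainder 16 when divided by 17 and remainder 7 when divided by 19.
M = 17 × 19 = 323. M₁ = 19, y₁ ≡ 9 (mod 17). M₂ = 17, y₂ ≡ 9 (mod 19). n = 16×19×9 + 7×17×9 ≡ 254 (mod 323)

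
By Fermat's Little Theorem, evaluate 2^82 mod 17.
By Fermat: 2^{16} ≡ 1 (mod 17). 82 = 5×16 + 2. So 2^{82} ≡ 2^{2} ≡ 4 (mod 17)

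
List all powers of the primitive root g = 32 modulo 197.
32^1, 32^2, ..., 32^{196} mod 197: [32, 39, 66, 142, 13, 22, 113, 70, 73, 169, 89, 90, 122, 161, 30, 172, 185, 10, 123, 193, 69, 41, 130, 23, 145, 109, 139, 114, 102, 112, 38, 34, 103, 144, 77, 100, 48, 157, 99, 16, 118, 33, 71, 105, 11, 155, 35, 135, 183, 143, 45, 61, 179, 15, 86, 191, 5, 160, 195, 133, 119, 65, 110, 171, 153, 168, 57, 51, 56, 19, 17, 150, 72, 137, 50, 24, 177, 148, 8, 59, 115, 134, 151, 104, 176, 116, 166, 190, 170, 121, 129, 188, 106, 43, 194, 101, 80, 196, 165, 158, 131, 55, 184, 175, 84, 127, 124, 28, 108, 107, 75, 36, 167, 25, 12, 187, 74, 4, 128, 156, 67, 174, 52, 88, 58, 83, 95, 85, 159, 163, 94, 53, 120, 97, 149, 40, 98, 181, 79, 164, 126, 92, 186, 42, 162, 62, 14, 54, 152, 136, 18, 182, 111, 6, 192, 37, 2, 64, 78, 132, 87, 26, 44, 29, 140, 146, 141, 178, 180, 47, 125, 60, 147, 173, 20, 49, 189, 138, 82, 63, 46, 93, 21, 81, 31, 7, 27, 76, 68, 9, 91, 154, 3, 96, 117, 1]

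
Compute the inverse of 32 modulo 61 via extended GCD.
Extended GCD: 32(21) + 61(-11) = 1. So 32^(-1) ≡ 21 (mod 61). Verify: 32 × 21 = 672 ≡ 1 (mod 61)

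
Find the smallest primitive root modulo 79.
g = 3. For each prime q|78: 3^{39}≡78, 3^{26}≡23, 3^{6}≡18, none ≡ 1, so ord_79(3) = 78 and 3 is a primitive root.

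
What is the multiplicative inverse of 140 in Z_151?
Since 151 is prime, by Fermat 140^(-1) ≡ 140^{149} ≡ 96 (mod 151). Verify: 140 × 96 = 13440 ≡ 1 (mod 151)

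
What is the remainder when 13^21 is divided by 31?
By repeated squaring (mod 31): 13^{1}≡13, 13^{2}≡14, 13^{4}≡10, 13^{8}≡7, 13^{16}≡18. Then 13^{21} = 13^{16+4+1} ≡ 18 × 10 × 13 ≡ 15 (mod 31)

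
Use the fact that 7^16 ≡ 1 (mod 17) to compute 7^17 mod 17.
By Fermat: 7^{16} ≡ 1 (mod 17). So 7^{17} = 7^{16} · 7^{1} ≡ 7^{1} ≡ 7 (mod 17)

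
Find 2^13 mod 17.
By repeated squaring mod 17: 2^{1}≡2, 2^{2}≡4, 2^{4}≡16, 2^{8}≡1. Then 2^{13} = 2^{8+4+1} ≡ 1 × 16 × 2 ≡ 15 mod 17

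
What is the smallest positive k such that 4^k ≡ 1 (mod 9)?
Powers of 4 mod 9: 4^1≡4, 4^2≡7, 4^3≡1. So the order of 4 is 3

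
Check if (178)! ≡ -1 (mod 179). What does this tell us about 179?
(178)! mod 179 = 178. Since this equals -1 (mod 179), Wilson confirms 179 is prime.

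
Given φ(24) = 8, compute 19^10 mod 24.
By Euler: 19^{8} ≡ 1 mod 24 since gcd(19, 24) = 1. 10 = 1×8 + 2. So 19^{10} ≡ 19^{2} ≡ 1 mod 24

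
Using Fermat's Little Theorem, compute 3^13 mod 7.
By Fermat: 3^{6} ≡ 1 mod 7. 13 = 2×6 + 1. So 3^{13} ≡ 3^{1} ≡ 3 mod 7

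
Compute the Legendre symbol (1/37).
(1/37) = 1^{18} mod 37 = 1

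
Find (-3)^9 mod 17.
By repeated squaring mod 17: (-3)^{1}≡14, (-3)^{2}≡9, (-3)^{4}≡13, (-3)^{8}≡16. Then (-3)^{9} = (-3)^{8+1} ≡ 16 × 14 ≡ 3 mod 17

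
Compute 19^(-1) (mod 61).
Since 61 is prime, by Fermat 19^(-1) ≡ 19^{59} ≡ 45 (mod 61). Verify: 19 × 45 = 855 ≡ 1 (mod 61)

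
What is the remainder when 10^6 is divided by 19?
By repeated squaring (mod 19): 10^{1}≡10, 10^{2}≡5, 10^{4}≡6. Then 10^{6} = 10^{4+2} ≡ 6 × 5 ≡ 11 (mod 19)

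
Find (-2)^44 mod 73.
By repeated squaring mod 73: (-2)^{1}≡71, (-2)^{2}≡4, (-2)^{4}≡16, (-2)^{8}≡37, (-2)^{16}≡55, (-2)^{32}≡32. Then (-2)^{44} = (-2)^{32+8+4} ≡ 32 × 37 × 16 ≡ 37 mod 73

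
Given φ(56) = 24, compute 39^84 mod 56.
By Euler: 39^{24} ≡ 1 (mod 56) since gcd(39, 56) = 1. 84 = 3×24 + 12. So 39^{84} ≡ 39^{12} ≡ 1 (mod 56)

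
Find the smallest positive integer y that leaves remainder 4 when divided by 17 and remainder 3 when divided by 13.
M = 17 × 13 = 221. M₁ = 13, y₁ ≡ 4 mod 17. M₂ = 17, y₂ ≡ 10 mod 13. y = 4×13×4 + 3×17×10 ≡ 55 mod 221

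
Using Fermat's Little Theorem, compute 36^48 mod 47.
By Fermat: 36^{46} ≡ 1 (mod 47). So 36^{48} = 36^{46} · 36^{2} ≡ 36^{2} ≡ 27 (mod 47)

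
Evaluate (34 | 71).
(34/71) = 34^{35} mod 71 = -1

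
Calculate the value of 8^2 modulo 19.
8^{2} = 64 ≡ 7 mod 19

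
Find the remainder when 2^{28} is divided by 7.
By Fermat: 2^{6} ≡ 1 mod 7. 28 = 4×6 + 4. So 2^{28} ≡ 2^{4} ≡ 2 mod 7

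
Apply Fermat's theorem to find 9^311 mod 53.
By Fermat: 9^{52} ≡ 1 mod 53. 311 ≡ 51 mod 52. So 9^{311} ≡ 9^{51} ≡ 6 mod 53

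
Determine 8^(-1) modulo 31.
Since 31 is prime, by Fermat 8^(-1) ≡ 8^{29} ≡ 4 (mod 31). Verify: 8 × 4 = 32 ≡ 1 (mod 31)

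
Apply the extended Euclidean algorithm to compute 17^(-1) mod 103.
Extended GCD: 17(-6) + 103(1) = 1. So 17^(-1) ≡ -6 ≡ 97 mod 103. Verify: 17 × 97 = 1649 ≡ 1 mod 103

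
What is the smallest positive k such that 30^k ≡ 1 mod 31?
Powers of 30 mod 31: 30^1≡30, 30^2≡1. ord_31(30) = 2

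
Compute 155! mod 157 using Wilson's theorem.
(156)! = (155)! × (156) ≡ -1 mod 157. So (155)! ≡ -1 × (156)^(-1) ≡ (-1)×(-1) = 1 mod 157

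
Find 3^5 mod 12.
By repeated squaring mod 12: 3^{1}≡3, 3^{2}≡9, 3^{4}≡9. Then 3^{5} = 3^{4+1} ≡ 9 × 3 ≡ 3 mod 12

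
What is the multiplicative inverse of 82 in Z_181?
Since 181 is prime, by Fermat 82^(-1) ≡ 82^{179} ≡ 117 (mod 181). Verify: 82 × 117 = 9594 ≡ 1 (mod 181)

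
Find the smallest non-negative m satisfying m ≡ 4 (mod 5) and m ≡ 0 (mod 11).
M = 5 × 11 = 55. M₁ = 11, y₁ ≡ 1 (mod 5). M₂ = 5, y₂ ≡ 9 (mod 11). m = 4×11×1 + 0×5×9 ≡ 44 (mod 55)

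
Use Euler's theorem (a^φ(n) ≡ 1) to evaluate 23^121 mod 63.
By Euler: 23^{36} ≡ 1 (mod 63) since gcd(23, 63) = 1. 121 = 3×36 + 13. So 23^{121} ≡ 23^{13} ≡ 23 (mod 63)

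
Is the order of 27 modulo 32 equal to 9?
Powers of 27 mod 32: 27^1≡27, 27^2≡25, 27^3≡3, 27^4≡17, 27^5≡11, 27^6≡9, 27^7≡19, 27^8≡1. Already 27^8≡1, so the order is 8 < 9. No, the actual order is 8.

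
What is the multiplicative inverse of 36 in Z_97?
Since 97 is prime, by Fermat 36^(-1) ≡ 36^{95} ≡ 62 (mod 97). Verify: 36 × 62 = 2232 ≡ 1 (mod 97)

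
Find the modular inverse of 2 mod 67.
Since 67 is prime, by Fermat 2^(-1) ≡ 2^{65} ≡ 34 mod 67. Verify: 2 × 34 = 68 ≡ 1 mod 67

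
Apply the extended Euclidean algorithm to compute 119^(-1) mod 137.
Extended GCD: 119(38) + 137(-33) = 1. So 119^(-1) ≡ 38 (mod 137). Verify: 119 × 38 = 4522 ≡ 1 (mod 137)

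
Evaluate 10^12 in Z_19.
By repeated squaring (mod 19): 10^{1}≡10, 10^{2}≡5, 10^{4}≡6, 10^{8}≡17. Then 10^{12} = 10^{8+4} ≡ 17 × 6 ≡ 7 (mod 19)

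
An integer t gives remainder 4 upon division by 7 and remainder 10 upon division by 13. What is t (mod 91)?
M = 7 × 13 = 91. M₁ = 13, y₁ ≡ 6 (mod 7). M₂ = 7, y₂ ≡ 2 (mod 13). t = 4×13×6 + 10×7×2 ≡ 88 (mod 91)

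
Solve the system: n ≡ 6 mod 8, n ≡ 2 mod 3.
M = 8 × 3 = 24. M₁ = 3, y₁ ≡ 3 mod 8. M₂ = 8, y₂ ≡ 2 mod 3. n = 6×3×3 + 2×8×2 ≡ 14 mod 24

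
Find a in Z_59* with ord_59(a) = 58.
2 has order 58 mod 59 since 2^{58} ≡ 1 mod 59 and no smaller power works.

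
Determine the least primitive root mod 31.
g = 3. Powers: [3, 9, 27, 19, 26, 16, 17, 20, 29, ...] generates all 30 non-zero residues.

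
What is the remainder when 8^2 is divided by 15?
8^{2} = 64 ≡ 4 (mod 15)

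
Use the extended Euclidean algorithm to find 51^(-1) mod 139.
Extended GCD: 51(30) + 139(-11) = 1. So 51^(-1) ≡ 30 (mod 139). Verify: 51 × 30 = 1530 ≡ 1 (mod 139)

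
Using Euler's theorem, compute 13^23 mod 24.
By Euler: 13^{8} ≡ 1 mod 24 since gcd(13, 24) = 1. 23 = 2×8 + 7. So 13^{23} ≡ 13^{7} ≡ 13 mod 24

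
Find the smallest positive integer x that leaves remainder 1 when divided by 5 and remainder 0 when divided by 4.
M = 5 × 4 = 20. M₁ = 4, y₁ ≡ 4 (mod 5). M₂ = 5, y₂ ≡ 1 (mod 4). x = 1×4×4 + 0×5×1 ≡ 16 (mod 20)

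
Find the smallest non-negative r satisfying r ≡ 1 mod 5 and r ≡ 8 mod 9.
M = 5 × 9 = 45. M₁ = 9, y₁ ≡ 4 mod 5. M₂ = 5, y₂ ≡ 2 mod 9. r = 1×9×4 + 8×5×2 ≡ 26 mod 45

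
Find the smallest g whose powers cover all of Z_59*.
g = 2. For each prime q|58: 2^{29}≡58, 2^{2}≡4, none ≡ 1, so ord_59(2) = 58 and 2 is a primitive root.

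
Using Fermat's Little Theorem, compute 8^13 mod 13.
By Fermat: 8^{12} ≡ 1 mod 13. So 8^{13} = 8^{12} · 8^{1} ≡ 8^{1} ≡ 8 mod 13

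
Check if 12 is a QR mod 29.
By Euler's criterion: 12^{14} ≡ 28 mod 29. Since this equals -1 (≡ 28), 12 is not a QR.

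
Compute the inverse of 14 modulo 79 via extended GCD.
Extended GCD: 14(17) + 79(-3) = 1. So 14^(-1) ≡ 17 (mod 79). Verify: 14 × 17 = 238 ≡ 1 (mod 79)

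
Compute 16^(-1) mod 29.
Since 29 is prime, by Fermat 16^(-1) ≡ 16^{27} ≡ 20 mod 29. Verify: 16 × 20 = 320 ≡ 1 mod 29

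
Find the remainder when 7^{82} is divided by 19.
By Fermat: 7^{18} ≡ 1 mod 19. 82 = 4×18 + 10. So 7^{82} ≡ 7^{10} ≡ 7 mod 19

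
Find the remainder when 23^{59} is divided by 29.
By Fermat: 23^{28} ≡ 1 (mod 29). 59 = 2×28 + 3. So 23^{59} ≡ 23^{3} ≡ 16 (mod 29)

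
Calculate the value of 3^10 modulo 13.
By repeated squaring (mod 13): 3^{1}≡3, 3^{2}≡9, 3^{4}≡3, 3^{8}≡9. Then 3^{10} = 3^{8+2} ≡ 9 × 9 ≡ 3 (mod 13)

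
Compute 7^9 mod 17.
By repeated squaring (mod 17): 7^{1}≡7, 7^{2}≡15, 7^{4}≡4, 7^{8}≡16. Then 7^{9} = 7^{8+1} ≡ 16 × 7 ≡ 10 (mod 17)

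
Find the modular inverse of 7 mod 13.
Since 13 is prime, by Fermat 7^(-1) ≡ 7^{11} ≡ 2 mod 13. Verify: 7 × 2 = 14 ≡ 1 mod 13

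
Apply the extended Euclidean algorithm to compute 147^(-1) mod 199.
Extended GCD: 147(88) + 199(-65) = 1. So 147^(-1) ≡ 88 mod 199. Verify: 147 × 88 = 12936 ≡ 1 mod 199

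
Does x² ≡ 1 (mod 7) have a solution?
By Euler's criterion: 1^{3} ≡ 1 (mod 7). Since this equals 1, 1 is a QR.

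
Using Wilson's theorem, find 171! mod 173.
(172)! = (171)! × (172) ≡ -1 (mod 173). So (171)! ≡ -1 × (172)^(-1) ≡ (-1)×(-1) = 1 (mod 173)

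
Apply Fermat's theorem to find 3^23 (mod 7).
By Fermat: 3^{6} ≡ 1 (mod 7). 23 = 3×6 + 5. So 3^{23} ≡ 3^{5} ≡ 5 (mod 7)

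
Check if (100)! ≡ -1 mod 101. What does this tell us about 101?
(100)! mod 101 = 100. Since this equals -1 mod 101, Wilson confirms 101 is prime.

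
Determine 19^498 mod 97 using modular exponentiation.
Using Fermat: 19^{96} ≡ 1 (mod 97). 498 ≡ 18 (mod 96). So 19^{498} ≡ 19^{18} ≡ 27 (mod 97)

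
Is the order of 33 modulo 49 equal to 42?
Powers of 33 mod 49: 33^1≡33, 33^2≡11, 33^3≡20, 33^4≡23, 33^5≡24, 33^6≡8, 33^7≡19, 33^8≡39, 33^9≡13, 33^10≡37, 33^11≡45, 33^12≡15, 33^13≡5, 33^14≡18, 33^15≡6, 33^16≡2, 33^17≡17, 33^18≡22, 33^19≡40, 33^20≡46, 33^21≡48, 33^22≡16, 33^23≡38, 33^24≡29, 33^25≡26, 33^26≡25, 33^27≡41, 33^28≡30, 33^29≡10, 33^30≡36, 33^31≡12, 33^32≡4, 33^33≡34, 33^34≡44, 33^35≡31, 33^36≡43, 33^37≡47, 33^38≡32, 33^39≡27, 33^40≡9, 33^41≡3, 33^42≡1. First k with 33^k≡1 is k=42. Yes, ord_49(33) = 42.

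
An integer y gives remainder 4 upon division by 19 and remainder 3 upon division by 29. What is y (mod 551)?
M = 19 × 29 = 551. M₁ = 29, y₁ ≡ 2 (mod 19). M₂ = 19, y₂ ≡ 26 (mod 29). y = 4×29×2 + 3×19×26 ≡ 61 (mod 551)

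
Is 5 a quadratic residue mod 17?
By Euler's criterion: 5^{8} ≡ 16 mod 17. Since this equals -1 (≡ 16), 5 is not a QR.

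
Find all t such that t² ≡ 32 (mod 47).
The square roots of 32 mod 47 are 28 and 19. Verify: 28² = 784 ≡ 32 (mod 47)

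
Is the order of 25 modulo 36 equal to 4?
Powers of 25 mod 36: 25^1≡25, 25^2≡13, 25^3≡1. Already 25^3≡1, so the order is 3 < 4. No, the actual order is 3.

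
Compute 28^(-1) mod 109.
Since 109 is prime, by Fermat 28^(-1) ≡ 28^{107} ≡ 74 mod 109. Verify: 28 × 74 = 2072 ≡ 1 mod 109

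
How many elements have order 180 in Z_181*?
There are φ(181-1) = φ(180) = 48 primitive roots modulo 181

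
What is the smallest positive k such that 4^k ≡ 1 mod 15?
Powers of 4 mod 15: 4^1≡4, 4^2≡1. ord_15(4) = 2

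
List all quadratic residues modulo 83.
Quadratic residues modulo 83: {1, 3, 4, 7, 9, 10, 11, 12, 16, 17, 21, 23, 25, 26, 27, 28, 29, 30, 31, 33, 36, 37, 38, 40, 41, 44, 48, 49, 51, 59, 61, 63, 64, 65, 68, 69, 70, 75, 77, 78, 81}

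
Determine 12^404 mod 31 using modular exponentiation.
Using Fermat: 12^{30} ≡ 1 mod 31. 404 ≡ 14 mod 30. So 12^{404} ≡ 12^{14} ≡ 18 mod 31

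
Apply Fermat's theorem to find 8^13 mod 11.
By Fermat: 8^{10} ≡ 1 mod 11. So 8^{13} = 8^{10} · 8^{3} ≡ 8^{3} ≡ 6 mod 11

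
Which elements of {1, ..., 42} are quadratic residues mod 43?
Squares in Z_43*: {1, 4, 6, 9, 10, 11, 13, 14, 15, 16, 17, 21, 23, 24, 25, 31, 35, 36, 38, 40, 41}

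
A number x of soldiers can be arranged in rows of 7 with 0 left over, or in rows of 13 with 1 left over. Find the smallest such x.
M = 7 × 13 = 91. M₁ = 13, y₁ ≡ 6 (mod 7). M₂ = 7, y₂ ≡ 2 (mod 13). x = 0×13×6 + 1×7×2 ≡ 14 (mod 91)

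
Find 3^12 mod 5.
Using Fermat: 3^{4} ≡ 1 mod 5. 12 ≡ 0 mod 4. So 3^{12} ≡ 3^{0} ≡ 1 mod 5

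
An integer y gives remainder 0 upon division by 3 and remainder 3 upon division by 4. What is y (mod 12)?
M = 3 × 4 = 12. M₁ = 4, y₁ ≡ 1 (mod 3). M₂ = 3, y₂ ≡ 3 (mod 4). y = 0×4×1 + 3×3×3 ≡ 3 (mod 12)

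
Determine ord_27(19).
Powers of 19 mod 27: 19^1≡19, 19^2≡10, 19^3≡1. Order = 3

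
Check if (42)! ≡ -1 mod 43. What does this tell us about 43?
(42)! mod 43 = 42. Since this equals -1 mod 43, Wilson confirms 43 is prime.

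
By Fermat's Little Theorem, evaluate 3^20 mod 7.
By Fermat: 3^{6} ≡ 1 mod 7. 20 = 3×6 + 2. So 3^{20} ≡ 3^{2} ≡ 2 mod 7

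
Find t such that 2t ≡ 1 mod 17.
Since 17 is prime, by Fermat 2^(-1) ≡ 2^{15} ≡ 9 mod 17. Verify: 2 × 9 = 18 ≡ 1 mod 17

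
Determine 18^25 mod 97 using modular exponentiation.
By repeated squaring (mod 97): 18^{1}≡18, 18^{2}≡33, 18^{4}≡22, 18^{8}≡96, 18^{16}≡1. Then 18^{25} = 18^{16+8+1} ≡ 1 × 96 × 18 ≡ 79 (mod 97)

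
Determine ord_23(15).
Powers of 15 mod 23: 15^1≡15, 15^2≡18, 15^3≡17, 15^4≡2, 15^5≡7, 15^6≡13, 15^7≡11, 15^8≡4, 15^9≡14, 15^10≡3, 15^11≡22, 15^12≡8, 15^13≡5, 15^14≡6, 15^15≡21, 15^16≡16, 15^17≡10, 15^18≡12, 15^19≡19, 15^20≡9, 15^21≡20, 15^22≡1. So the order of 15 is 22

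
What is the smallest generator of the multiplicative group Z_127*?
g = 3. Powers: [3, 9, 27, 81, 116, 94, 28, 84, 125, ...] generates all 126 non-zero residues.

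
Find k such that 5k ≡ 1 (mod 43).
Since 43 is prime, by Fermat 5^(-1) ≡ 5^{41} ≡ 26 (mod 43). Verify: 5 × 26 = 130 ≡ 1 (mod 43)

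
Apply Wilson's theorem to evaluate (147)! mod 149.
(148)! = (147)! × (148) ≡ -1 (mod 149). So (147)! ≡ -1 × (148)^(-1) ≡ (-1)×(-1) = 1 (mod 149)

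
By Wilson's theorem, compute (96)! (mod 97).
By Wilson's theorem, (96)! ≡ -1 ≡ 96 (mod 97)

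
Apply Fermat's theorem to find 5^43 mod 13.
By Fermat: 5^{12} ≡ 1 mod 13. 43 = 3×12 + 7. So 5^{43} ≡ 5^{7} ≡ 8 mod 13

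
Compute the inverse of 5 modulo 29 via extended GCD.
Extended GCD: 5(6) + 29(-1) = 1. So 5^(-1) ≡ 6 (mod 29). Verify: 5 × 6 = 30 ≡ 1 (mod 29)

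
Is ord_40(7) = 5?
Powers of 7 mod 40: 7^1≡7, 7^2≡9, 7^3≡23, 7^4≡1. Already 7^4≡1, so the order is 4 < 5. No, the actual order is 4.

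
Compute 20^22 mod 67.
By repeated squaring mod 67: 20^{1}≡20, 20^{2}≡65, 20^{4}≡4, 20^{8}≡16, 20^{16}≡55. Then 20^{22} = 20^{16+4+2} ≡ 55 × 4 × 65 ≡ 29 mod 67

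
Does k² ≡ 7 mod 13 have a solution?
By Euler's criterion: 7^{6} ≡ 12 mod 13. Since this equals -1 (≡ 12), 7 is not a QR.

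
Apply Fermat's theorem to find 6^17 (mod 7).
By Fermat: 6^{6} ≡ 1 (mod 7). 17 = 2×6 + 5. So 6^{17} ≡ 6^{5} ≡ 6 (mod 7)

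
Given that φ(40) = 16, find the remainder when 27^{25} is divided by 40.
By Euler: 27^{16} ≡ 1 (mod 40) since gcd(27, 40) = 1. 25 = 1×16 + 9. So 27^{25} ≡ 27^{9} ≡ 27 (mod 40)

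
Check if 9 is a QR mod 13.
By Euler's criterion: 9^{6} ≡ 1 mod 13. Since this equals 1, 9 is a QR.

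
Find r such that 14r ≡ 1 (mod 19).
Since 19 is prime, by Fermat 14^(-1) ≡ 14^{17} ≡ 15 (mod 19). Verify: 14 × 15 = 210 ≡ 1 (mod 19)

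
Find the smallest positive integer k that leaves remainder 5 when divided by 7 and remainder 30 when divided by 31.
M = 7 × 31 = 217. M₁ = 31, y₁ ≡ 5 (mod 7). M₂ = 7, y₂ ≡ 9 (mod 31). k = 5×31×5 + 30×7×9 ≡ 61 (mod 217)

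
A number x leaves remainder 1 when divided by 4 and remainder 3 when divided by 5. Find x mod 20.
M = 4 × 5 = 20. M₁ = 5, y₁ ≡ 1 mod 4. M₂ = 4, y₂ ≡ 4 mod 5. x = 1×5×1 + 3×4×4 ≡ 13 mod 20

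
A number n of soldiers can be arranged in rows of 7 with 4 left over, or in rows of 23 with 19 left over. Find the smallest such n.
M = 7 × 23 = 161. M₁ = 23, y₁ ≡ 4 mod 7. M₂ = 7, y₂ ≡ 10 mod 23. n = 4×23×4 + 19×7×10 ≡ 88 mod 161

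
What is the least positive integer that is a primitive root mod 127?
g = 3. Powers: [3, 9, 27, 81, 116, 94, 28, 84, 125, 121, ...] generates all 126 non-zero residues.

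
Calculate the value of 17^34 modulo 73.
By repeated squaring (mod 73): 17^{1}≡17, 17^{2}≡70, 17^{4}≡9, 17^{8}≡8, 17^{16}≡64, 17^{32}≡8. Then 17^{34} = 17^{32+2} ≡ 8 × 70 ≡ 49 (mod 73)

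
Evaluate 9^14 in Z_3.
By repeated squaring (mod 3): 9^{1}≡0, 9^{2}≡0, 9^{4}≡0, 9^{8}≡0. Then 9^{14} = 9^{8+4+2} ≡ 0 × 0 × 0 ≡ 0 (mod 3)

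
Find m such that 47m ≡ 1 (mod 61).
Since 61 is prime, by Fermat 47^(-1) ≡ 47^{59} ≡ 13 (mod 61). Verify: 47 × 13 = 611 ≡ 1 (mod 61)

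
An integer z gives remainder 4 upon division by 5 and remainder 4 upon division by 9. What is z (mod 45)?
M = 5 × 9 = 45. M₁ = 9, y₁ ≡ 4 (mod 5). M₂ = 5, y₂ ≡ 2 (mod 9). z = 4×9×4 + 4×5×2 ≡ 4 (mod 45)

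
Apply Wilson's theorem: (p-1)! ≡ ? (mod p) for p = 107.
By Wilson's theorem, (106)! ≡ -1 ≡ 106 mod 107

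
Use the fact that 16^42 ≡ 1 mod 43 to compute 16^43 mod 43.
By Fermat: 16^{42} ≡ 1 mod 43. So 16^{43} = 16^{42} · 16^{1} ≡ 16^{1} ≡ 16 mod 43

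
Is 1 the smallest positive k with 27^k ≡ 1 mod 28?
Powers of 27 mod 28: 27^1≡27, 27^2≡1. 27^1≡27≢1, so ord ≠ 1. No, the actual order is 2.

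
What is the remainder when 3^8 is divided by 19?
By repeated squaring (mod 19): 3^{1}≡3, 3^{2}≡9, 3^{4}≡5, 3^{8}≡6. So 3^{8} ≡ 6 (mod 19)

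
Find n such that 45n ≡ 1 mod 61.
Since 61 is prime, by Fermat 45^(-1) ≡ 45^{59} ≡ 19 mod 61. Verify: 45 × 19 = 855 ≡ 1 mod 61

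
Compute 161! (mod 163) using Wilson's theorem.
(162)! = (161)! × (162) ≡ -1 (mod 163). So (161)! ≡ -1 × (162)^(-1) ≡ (-1)×(-1) = 1 (mod 163)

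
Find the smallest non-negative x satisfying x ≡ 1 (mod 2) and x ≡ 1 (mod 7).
M = 2 × 7 = 14. M₁ = 7, y₁ ≡ 1 (mod 2). M₂ = 2, y₂ ≡ 4 (mod 7). x = 1×7×1 + 1×2×4 ≡ 1 (mod 14)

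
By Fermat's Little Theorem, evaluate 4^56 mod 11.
By Fermat: 4^{10} ≡ 1 (mod 11). 56 = 5×10 + 6. So 4^{56} ≡ 4^{6} ≡ 4 (mod 11)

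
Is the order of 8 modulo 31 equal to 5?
Powers of 8 mod 31: 8^1≡8, 8^2≡2, 8^3≡16, 8^4≡4, 8^5≡1. First k with 8^k≡1 is k=5. Yes, ord_31(8) = 5.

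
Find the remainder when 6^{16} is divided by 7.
By Fermat: 6^{6} ≡ 1 mod 7. 16 = 2×6 + 4. So 6^{16} ≡ 6^{4} ≡ 1 mod 7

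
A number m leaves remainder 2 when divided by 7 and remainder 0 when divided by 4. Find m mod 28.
M = 7 × 4 = 28. M₁ = 4, y₁ ≡ 2 mod 7. M₂ = 7, y₂ ≡ 3 mod 4. m = 2×4×2 + 0×7×3 ≡ 16 mod 28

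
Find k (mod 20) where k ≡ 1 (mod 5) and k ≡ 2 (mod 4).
M = 5 × 4 = 20. M₁ = 4, y₁ ≡ 4 (mod 5). M₂ = 5, y₂ ≡ 1 (mod 4). k = 1×4×4 + 2×5×1 ≡ 6 (mod 20)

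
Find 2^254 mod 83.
Using Fermat: 2^{82} ≡ 1 mod 83. 254 ≡ 8 mod 82. So 2^{254} ≡ 2^{8} ≡ 7 mod 83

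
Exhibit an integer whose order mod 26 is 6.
17 has order 6 mod 26 since 17^{6} ≡ 1 mod 26 and no smaller power works.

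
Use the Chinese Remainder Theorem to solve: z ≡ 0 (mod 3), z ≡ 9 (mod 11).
M = 3 × 11 = 33. M₁ = 11, y₁ ≡ 2 (mod 3). M₂ = 3, y₂ ≡ 4 (mod 11). z = 0×11×2 + 9×3×4 ≡ 9 (mod 33)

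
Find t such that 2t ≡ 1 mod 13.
Since 13 is prime, by Fermat 2^(-1) ≡ 2^{11} ≡ 7 mod 13. Verify: 2 × 7 = 14 ≡ 1 mod 13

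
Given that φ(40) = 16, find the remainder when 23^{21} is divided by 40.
By Euler: 23^{16} ≡ 1 (mod 40) since gcd(23, 40) = 1. 21 = 1×16 + 5. So 23^{21} ≡ 23^{5} ≡ 23 (mod 40)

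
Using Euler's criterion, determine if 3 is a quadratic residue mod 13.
By Euler's criterion: 3^{6} ≡ 1 mod 13. Since this equals 1, 3 is a QR.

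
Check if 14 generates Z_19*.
ord_19(14) divides 18. For each prime q|18: 14^{9}≡18, 14^{6}≡7, none ≡ 1. So 14 has order 18 and is a primitive root mod 19.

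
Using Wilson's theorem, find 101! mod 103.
(102)! = (101)! × (102) ≡ -1 (mod 103). So (101)! ≡ -1 × (102)^(-1) ≡ (-1)×(-1) = 1 (mod 103)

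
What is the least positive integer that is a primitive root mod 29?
g = 2. Powers: [2, 4, 8, 16, 3, 6, 12, ...] generates all 28 non-zero residues.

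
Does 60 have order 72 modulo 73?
ord_73(60) divides 72. For each prime q|72: 60^{36}≡72, 60^{24}≡64, none ≡ 1. So 60 has order 72 and is a primitive root mod 73.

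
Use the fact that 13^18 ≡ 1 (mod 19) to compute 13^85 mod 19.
By Fermat: 13^{18} ≡ 1 (mod 19). 85 = 4×18 + 13. So 13^{85} ≡ 13^{13} ≡ 15 (mod 19)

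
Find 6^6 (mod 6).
By repeated squaring (mod 6): 6^{1}≡0, 6^{2}≡0, 6^{4}≡0. Then 6^{6} = 6^{4+2} ≡ 0 × 0 ≡ 0 (mod 6)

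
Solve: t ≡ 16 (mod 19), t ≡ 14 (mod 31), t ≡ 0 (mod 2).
M = 19 × 31 × 2 = 1178. M₁ = 62, y₁ ≡ 4 (mod 19). M₂ = 38, y₂ ≡ 9 (mod 31). M₃ = 589, y₃ ≡ 1 (mod 2). t = 16×62×4 + 14×38×9 + 0×589×1 ≡ 510 (mod 1178)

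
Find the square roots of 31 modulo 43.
The square roots of 31 mod 43 are 17 and 26. Verify: 17² = 289 ≡ 31 (mod 43)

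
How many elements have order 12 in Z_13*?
A prime p has φ(p-1) primitive roots; here φ(12) = 4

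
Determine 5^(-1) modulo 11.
Since 11 is prime, by Fermat 5^(-1) ≡ 5^{9} ≡ 9 mod 11. Verify: 5 × 9 = 45 ≡ 1 mod 11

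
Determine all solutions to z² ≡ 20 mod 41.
The square roots of 20 mod 41 are 26 and 15. Verify: 26² = 676 ≡ 20 mod 41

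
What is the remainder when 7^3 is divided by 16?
7^{3} = 343 ≡ 7 mod 16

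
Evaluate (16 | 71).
(16/71) = 16^{35} mod 71 = 1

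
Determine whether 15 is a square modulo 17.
By Euler's criterion: 15^{8} ≡ 1 (mod 17). Since this equals 1, 15 is a QR.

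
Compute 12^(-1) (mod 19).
Since 19 is prime, by Fermat 12^(-1) ≡ 12^{17} ≡ 8 (mod 19). Verify: 12 × 8 = 96 ≡ 1 (mod 19)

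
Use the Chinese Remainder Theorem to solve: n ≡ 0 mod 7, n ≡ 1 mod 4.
M = 7 × 4 = 28. M₁ = 4, y₁ ≡ 2 mod 7. M₂ = 7, y₂ ≡ 3 mod 4. n = 0×4×2 + 1×7×3 ≡ 21 mod 28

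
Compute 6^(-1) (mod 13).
Since 13 is prime, by Fermat 6^(-1) ≡ 6^{11} ≡ 11 (mod 13). Verify: 6 × 11 = 66 ≡ 1 (mod 13)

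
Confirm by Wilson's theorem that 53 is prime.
(52)! mod 53 = 52. Since this equals -1 (mod 53), Wilson confirms 53 is prime.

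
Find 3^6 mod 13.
By repeated squaring mod 13: 3^{1}≡3, 3^{2}≡9, 3^{4}≡3. Then 3^{6} = 3^{4+2} ≡ 3 × 9 ≡ 1 mod 13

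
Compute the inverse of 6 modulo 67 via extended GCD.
Extended GCD: 6(-11) + 67(1) = 1. So 6^(-1) ≡ -11 ≡ 56 mod 67. Verify: 6 × 56 = 336 ≡ 1 mod 67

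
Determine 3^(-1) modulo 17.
Since 17 is prime, by Fermat 3^(-1) ≡ 3^{15} ≡ 6 mod 17. Verify: 3 × 6 = 18 ≡ 1 mod 17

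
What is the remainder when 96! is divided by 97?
By Wilson's theorem, (96)! ≡ -1 ≡ 96 (mod 97)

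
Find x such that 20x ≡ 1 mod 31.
Since 31 is prime, by Fermat 20^(-1) ≡ 20^{29} ≡ 14 mod 31. Verify: 20 × 14 = 280 ≡ 1 mod 31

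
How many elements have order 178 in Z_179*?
A prime p has φ(p-1) primitive roots; here φ(178) = 88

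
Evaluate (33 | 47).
(33/47) = 33^{23} mod 47 = -1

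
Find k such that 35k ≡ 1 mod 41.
Since 41 is prime, by Fermat 35^(-1) ≡ 35^{39} ≡ 34 mod 41. Verify: 35 × 34 = 1190 ≡ 1 mod 41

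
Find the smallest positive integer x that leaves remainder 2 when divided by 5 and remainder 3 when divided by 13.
M = 5 × 13 = 65. M₁ = 13, y₁ ≡ 2 (mod 5). M₂ = 5, y₂ ≡ 8 (mod 13). x = 2×13×2 + 3×5×8 ≡ 42 (mod 65)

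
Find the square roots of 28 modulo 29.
The square roots of 28 mod 29 are 12 and 17. Verify: 12² = 144 ≡ 28 mod 29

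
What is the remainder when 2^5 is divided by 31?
By repeated squaring (mod 31): 2^{1}≡2, 2^{2}≡4, 2^{4}≡16. Then 2^{5} = 2^{4+1} ≡ 16 × 2 ≡ 1 (mod 31)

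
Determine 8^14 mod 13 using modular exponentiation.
Using Fermat: 8^{12} ≡ 1 mod 13. 14 ≡ 2 mod 12. So 8^{14} ≡ 8^{2} ≡ 12 mod 13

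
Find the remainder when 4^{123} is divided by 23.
By Fermat: 4^{22} ≡ 1 (mod 23). 123 = 5×22 + 13. So 4^{123} ≡ 4^{13} ≡ 16 (mod 23)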